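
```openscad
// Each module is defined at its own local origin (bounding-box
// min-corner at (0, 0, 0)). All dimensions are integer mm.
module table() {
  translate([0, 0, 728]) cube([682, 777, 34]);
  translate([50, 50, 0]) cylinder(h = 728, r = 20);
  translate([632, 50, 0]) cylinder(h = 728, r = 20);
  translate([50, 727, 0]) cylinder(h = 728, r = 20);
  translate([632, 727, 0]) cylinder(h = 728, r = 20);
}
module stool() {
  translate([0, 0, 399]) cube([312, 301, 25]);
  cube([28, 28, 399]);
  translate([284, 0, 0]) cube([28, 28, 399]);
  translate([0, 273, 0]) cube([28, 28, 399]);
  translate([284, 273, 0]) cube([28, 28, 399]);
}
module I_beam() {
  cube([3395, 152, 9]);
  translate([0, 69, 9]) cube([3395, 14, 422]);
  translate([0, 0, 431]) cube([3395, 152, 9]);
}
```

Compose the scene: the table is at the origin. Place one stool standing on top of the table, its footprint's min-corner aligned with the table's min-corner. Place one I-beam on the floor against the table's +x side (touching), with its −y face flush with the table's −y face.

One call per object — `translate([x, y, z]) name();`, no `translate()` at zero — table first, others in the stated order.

table();
translate([0, 0, 762]) stool();
translate([682, 0, 0]) I_beam();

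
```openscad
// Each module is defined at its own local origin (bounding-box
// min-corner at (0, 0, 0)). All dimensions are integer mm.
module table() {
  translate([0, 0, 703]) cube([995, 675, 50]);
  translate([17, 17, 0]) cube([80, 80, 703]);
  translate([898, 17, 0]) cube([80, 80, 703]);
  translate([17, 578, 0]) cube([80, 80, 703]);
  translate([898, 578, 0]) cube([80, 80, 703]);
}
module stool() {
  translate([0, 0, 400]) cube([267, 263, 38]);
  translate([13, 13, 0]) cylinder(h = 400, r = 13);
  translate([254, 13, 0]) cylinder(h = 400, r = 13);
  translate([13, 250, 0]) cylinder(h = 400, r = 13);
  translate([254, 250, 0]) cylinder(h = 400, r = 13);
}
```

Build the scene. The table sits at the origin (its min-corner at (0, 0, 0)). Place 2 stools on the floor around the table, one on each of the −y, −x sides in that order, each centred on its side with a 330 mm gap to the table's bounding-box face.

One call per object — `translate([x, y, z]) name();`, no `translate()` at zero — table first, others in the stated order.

table();
translate([364, -593, 0]) stool();
translate([-597, 206, 0]) stool();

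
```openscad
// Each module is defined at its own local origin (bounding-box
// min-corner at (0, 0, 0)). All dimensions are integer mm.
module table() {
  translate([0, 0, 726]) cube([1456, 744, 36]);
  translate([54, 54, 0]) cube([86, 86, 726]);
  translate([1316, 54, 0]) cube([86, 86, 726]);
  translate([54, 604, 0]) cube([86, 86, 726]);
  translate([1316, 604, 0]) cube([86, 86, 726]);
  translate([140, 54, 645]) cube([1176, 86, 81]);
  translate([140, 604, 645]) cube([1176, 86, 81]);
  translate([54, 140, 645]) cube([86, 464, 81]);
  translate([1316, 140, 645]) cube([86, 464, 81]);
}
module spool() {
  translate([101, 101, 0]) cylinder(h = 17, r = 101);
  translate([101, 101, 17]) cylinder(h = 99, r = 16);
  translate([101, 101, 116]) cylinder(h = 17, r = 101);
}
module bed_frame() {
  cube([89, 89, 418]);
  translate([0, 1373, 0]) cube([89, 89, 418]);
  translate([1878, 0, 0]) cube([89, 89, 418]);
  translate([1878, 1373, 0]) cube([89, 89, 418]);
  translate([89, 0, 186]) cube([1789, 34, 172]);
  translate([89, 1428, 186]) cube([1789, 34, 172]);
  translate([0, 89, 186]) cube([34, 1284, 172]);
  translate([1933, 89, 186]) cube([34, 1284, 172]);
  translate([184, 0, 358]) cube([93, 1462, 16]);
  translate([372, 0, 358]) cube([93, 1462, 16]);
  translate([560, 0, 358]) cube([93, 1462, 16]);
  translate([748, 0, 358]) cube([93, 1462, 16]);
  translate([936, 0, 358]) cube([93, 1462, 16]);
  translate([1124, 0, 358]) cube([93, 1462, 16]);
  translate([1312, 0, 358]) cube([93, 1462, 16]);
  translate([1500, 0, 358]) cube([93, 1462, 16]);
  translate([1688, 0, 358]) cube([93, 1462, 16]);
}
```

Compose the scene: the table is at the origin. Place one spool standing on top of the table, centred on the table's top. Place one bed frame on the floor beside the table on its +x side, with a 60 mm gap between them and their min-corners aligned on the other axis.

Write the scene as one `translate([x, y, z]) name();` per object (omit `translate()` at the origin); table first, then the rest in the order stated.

table();
translate([627, 271, 762]) spool();
translate([1516, 0, 0]) bed_frame();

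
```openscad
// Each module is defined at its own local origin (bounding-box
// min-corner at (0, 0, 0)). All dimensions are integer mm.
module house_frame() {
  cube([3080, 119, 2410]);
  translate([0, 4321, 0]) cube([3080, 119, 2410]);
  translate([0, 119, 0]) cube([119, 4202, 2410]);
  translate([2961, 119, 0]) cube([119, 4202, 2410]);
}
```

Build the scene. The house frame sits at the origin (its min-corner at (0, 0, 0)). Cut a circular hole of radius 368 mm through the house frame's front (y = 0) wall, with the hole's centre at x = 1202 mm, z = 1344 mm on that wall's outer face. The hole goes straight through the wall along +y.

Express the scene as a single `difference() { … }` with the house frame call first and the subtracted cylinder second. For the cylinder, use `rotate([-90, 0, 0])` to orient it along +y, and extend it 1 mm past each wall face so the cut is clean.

difference() {
  house_frame();
  translate([1202, -1, 1344]) rotate([-90, 0, 0]) cylinder(h = 121, r = 368);
}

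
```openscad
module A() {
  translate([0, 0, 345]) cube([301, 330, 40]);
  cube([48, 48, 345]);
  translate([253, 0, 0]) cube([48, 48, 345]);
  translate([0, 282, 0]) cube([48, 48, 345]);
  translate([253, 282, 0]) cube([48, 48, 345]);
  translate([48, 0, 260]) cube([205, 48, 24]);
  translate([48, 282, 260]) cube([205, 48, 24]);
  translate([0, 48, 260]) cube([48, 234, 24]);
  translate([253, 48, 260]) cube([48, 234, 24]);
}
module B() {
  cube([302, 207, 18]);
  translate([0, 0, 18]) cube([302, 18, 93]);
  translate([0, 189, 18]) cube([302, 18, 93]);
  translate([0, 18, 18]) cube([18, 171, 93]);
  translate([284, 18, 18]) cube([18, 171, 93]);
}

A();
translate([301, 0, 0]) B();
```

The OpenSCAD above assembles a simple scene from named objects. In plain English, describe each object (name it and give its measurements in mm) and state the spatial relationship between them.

A is a simple wooden stool: a rectangular seat 301 mm (x) by 330 mm (y), 40 mm thick, top face at z = 385 mm, on four square legs, each 48×48 mm in cross-section. The legs rest on z = 0, each flush with a corner of the seat. Four stretchers, 48 mm wide and 24 mm tall, connect adjacent legs with their undersides at z = 260 mm, each running between the inner faces of the legs it joins and aligned with the legs' outer faces on the other axis.

B is an open storage box with external size 302×207×111 mm and wall thickness 18 mm (the base is also 18 mm thick). The base covers the whole footprint; the four walls stand on the base, with the y-facing walls full-width and the x-facing walls fitting between their inner faces.

The open box is against the stool's +x side, with their −y faces flush.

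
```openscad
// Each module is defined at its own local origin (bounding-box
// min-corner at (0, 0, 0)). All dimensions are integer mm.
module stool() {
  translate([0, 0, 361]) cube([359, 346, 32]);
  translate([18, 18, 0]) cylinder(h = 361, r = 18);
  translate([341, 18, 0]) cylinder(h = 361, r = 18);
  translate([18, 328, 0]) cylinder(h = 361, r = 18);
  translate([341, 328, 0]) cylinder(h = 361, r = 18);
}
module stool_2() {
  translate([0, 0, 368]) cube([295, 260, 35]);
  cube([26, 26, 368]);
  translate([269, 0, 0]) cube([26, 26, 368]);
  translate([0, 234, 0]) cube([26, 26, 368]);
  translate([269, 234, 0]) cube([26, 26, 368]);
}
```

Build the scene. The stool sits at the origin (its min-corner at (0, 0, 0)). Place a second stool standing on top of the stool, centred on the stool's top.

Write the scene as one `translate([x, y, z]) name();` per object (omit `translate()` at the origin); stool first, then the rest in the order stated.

stool();
translate([32, 43, 393]) stool_2();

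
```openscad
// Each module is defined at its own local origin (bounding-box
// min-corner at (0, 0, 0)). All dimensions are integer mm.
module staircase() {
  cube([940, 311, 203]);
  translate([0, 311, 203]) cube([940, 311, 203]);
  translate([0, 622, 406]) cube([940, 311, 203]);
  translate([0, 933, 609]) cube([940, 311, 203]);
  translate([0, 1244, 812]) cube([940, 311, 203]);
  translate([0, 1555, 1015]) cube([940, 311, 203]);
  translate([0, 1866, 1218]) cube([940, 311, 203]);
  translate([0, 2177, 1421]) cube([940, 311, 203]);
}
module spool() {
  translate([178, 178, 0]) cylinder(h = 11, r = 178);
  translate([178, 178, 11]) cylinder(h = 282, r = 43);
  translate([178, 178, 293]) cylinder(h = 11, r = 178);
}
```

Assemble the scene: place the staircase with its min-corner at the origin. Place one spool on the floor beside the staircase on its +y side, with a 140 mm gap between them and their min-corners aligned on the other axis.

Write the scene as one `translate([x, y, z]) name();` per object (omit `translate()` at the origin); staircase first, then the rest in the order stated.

staircase();
translate([0, 2628, 0]) spool();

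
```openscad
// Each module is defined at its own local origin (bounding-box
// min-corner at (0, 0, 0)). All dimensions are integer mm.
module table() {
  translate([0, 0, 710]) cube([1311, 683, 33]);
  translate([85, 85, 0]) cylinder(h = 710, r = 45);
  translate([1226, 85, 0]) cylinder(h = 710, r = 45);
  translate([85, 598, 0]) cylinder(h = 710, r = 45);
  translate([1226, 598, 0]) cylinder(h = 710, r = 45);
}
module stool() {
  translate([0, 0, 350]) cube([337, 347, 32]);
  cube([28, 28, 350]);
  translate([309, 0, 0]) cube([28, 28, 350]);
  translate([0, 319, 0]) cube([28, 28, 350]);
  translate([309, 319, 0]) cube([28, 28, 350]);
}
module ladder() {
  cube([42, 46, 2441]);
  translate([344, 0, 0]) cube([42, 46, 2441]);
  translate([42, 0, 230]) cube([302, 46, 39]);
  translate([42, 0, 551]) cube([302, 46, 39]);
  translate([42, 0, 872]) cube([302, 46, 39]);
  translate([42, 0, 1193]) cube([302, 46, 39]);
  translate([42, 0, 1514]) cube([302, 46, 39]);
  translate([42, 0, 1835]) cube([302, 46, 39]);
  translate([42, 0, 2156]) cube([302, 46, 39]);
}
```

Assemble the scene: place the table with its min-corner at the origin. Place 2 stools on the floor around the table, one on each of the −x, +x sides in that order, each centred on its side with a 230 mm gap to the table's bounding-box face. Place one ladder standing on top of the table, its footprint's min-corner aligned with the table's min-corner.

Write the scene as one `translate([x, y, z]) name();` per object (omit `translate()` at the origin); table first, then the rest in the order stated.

table();
translate([-567, 168, 0]) stool();
translate([1541, 168, 0]) stool();
translate([0, 0, 743]) ladder();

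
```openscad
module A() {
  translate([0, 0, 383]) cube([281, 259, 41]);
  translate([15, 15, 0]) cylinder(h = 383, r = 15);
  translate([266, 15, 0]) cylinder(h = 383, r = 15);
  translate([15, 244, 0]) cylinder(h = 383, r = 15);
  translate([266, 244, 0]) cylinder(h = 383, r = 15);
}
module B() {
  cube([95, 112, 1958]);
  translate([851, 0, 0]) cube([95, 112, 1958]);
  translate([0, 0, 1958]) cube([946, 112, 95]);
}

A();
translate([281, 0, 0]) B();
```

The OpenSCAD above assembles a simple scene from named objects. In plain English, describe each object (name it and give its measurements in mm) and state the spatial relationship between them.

A is a simple wooden stool: a rectangular seat 281 mm (x) by 259 mm (y), 41 mm thick, top face at z = 424 mm, on four round legs, each 30 mm in diameter. The legs rest on z = 0, each leg's axis is inset half a diameter from the nearest pair of seat edges (so the leg's bounding box is flush with the corner).

B is a door frame. The clear opening is 756 mm wide and 1958 mm high. Two 95 mm wide jambs, 112 mm deep, stand either side of the opening from the floor to the top of the opening. A 95 mm thick head sits across the top of both jambs, spanning the full outside width of the frame.

The door frame is against the stool's +x side, with their −y faces flush.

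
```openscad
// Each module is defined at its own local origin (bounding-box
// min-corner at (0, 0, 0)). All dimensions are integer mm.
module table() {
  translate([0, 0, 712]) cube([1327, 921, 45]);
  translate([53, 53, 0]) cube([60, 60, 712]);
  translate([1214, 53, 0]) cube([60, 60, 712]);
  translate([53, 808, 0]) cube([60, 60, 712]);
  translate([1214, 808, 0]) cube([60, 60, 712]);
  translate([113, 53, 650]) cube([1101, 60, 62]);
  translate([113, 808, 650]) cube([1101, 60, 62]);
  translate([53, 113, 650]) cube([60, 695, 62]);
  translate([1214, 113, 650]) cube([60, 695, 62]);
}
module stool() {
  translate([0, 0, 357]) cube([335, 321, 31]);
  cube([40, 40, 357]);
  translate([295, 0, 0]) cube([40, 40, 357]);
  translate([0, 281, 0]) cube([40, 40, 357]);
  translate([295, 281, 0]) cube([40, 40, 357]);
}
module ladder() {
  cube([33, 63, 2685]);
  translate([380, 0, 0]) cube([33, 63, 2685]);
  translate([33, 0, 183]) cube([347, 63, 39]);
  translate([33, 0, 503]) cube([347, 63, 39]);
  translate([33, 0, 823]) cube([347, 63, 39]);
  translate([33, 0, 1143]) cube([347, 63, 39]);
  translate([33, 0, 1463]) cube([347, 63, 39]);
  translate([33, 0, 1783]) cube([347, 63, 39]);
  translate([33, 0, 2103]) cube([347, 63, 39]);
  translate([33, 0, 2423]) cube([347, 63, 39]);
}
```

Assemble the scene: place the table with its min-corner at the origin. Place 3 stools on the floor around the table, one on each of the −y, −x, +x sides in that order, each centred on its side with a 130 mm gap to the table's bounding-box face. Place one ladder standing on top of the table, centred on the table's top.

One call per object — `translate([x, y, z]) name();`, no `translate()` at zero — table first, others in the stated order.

table();
translate([496, -451, 0]) stool();
translate([-465, 300, 0]) stool();
translate([1457, 300, 0]) stool();
translate([457, 429, 757]) ladder();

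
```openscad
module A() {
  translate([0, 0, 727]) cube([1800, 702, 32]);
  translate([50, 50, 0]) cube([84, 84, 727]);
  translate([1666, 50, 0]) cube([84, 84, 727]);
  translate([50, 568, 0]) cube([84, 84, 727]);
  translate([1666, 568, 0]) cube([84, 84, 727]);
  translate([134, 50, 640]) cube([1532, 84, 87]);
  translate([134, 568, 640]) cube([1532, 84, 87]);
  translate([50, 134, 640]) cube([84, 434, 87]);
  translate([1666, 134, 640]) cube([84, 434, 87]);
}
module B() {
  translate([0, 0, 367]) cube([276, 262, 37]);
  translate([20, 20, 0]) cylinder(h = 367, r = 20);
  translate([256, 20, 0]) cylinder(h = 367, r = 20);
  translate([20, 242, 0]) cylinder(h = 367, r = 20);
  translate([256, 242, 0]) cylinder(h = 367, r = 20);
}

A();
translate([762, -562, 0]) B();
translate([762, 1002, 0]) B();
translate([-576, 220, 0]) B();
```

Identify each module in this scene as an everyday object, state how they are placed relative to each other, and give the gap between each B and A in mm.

Each stool's nearest face is 300 mm from the table's bounding box.

A is a table. B is a stool. Three stools sit around the table at the −y, +y, −x sides. The gap between each stool and the table is 300 mm.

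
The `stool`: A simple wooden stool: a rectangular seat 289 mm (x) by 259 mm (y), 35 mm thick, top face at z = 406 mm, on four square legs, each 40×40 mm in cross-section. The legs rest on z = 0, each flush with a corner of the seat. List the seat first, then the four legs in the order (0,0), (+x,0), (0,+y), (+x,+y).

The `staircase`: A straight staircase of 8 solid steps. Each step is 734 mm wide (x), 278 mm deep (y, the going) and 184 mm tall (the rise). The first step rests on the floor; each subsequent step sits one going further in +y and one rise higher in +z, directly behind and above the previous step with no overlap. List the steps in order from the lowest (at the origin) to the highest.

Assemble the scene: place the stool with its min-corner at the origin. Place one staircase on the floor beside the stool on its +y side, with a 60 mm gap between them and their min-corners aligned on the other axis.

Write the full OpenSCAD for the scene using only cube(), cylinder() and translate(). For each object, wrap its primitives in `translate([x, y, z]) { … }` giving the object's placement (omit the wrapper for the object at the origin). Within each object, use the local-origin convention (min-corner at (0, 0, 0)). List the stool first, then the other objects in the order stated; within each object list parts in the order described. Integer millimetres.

translate([0, 0, 371]) cube([289, 259, 35]);
cube([40, 40, 371]);
translate([249, 0, 0]) cube([40, 40, 371]);
translate([0, 219, 0]) cube([40, 40, 371]);
translate([249, 219, 0]) cube([40, 40, 371]);
translate([0, 319, 0]) {
  cube([734, 278, 184]);
  translate([0, 278, 184]) cube([734, 278, 184]);
  translate([0, 556, 368]) cube([734, 278, 184]);
  translate([0, 834, 552]) cube([734, 278, 184]);
  translate([0, 1112, 736]) cube([734, 278, 184]);
  translate([0, 1390, 920]) cube([734, 278, 184]);
  translate([0, 1668, 1104]) cube([734, 278, 184]);
  translate([0, 1946, 1288]) cube([734, 278, 184]);
}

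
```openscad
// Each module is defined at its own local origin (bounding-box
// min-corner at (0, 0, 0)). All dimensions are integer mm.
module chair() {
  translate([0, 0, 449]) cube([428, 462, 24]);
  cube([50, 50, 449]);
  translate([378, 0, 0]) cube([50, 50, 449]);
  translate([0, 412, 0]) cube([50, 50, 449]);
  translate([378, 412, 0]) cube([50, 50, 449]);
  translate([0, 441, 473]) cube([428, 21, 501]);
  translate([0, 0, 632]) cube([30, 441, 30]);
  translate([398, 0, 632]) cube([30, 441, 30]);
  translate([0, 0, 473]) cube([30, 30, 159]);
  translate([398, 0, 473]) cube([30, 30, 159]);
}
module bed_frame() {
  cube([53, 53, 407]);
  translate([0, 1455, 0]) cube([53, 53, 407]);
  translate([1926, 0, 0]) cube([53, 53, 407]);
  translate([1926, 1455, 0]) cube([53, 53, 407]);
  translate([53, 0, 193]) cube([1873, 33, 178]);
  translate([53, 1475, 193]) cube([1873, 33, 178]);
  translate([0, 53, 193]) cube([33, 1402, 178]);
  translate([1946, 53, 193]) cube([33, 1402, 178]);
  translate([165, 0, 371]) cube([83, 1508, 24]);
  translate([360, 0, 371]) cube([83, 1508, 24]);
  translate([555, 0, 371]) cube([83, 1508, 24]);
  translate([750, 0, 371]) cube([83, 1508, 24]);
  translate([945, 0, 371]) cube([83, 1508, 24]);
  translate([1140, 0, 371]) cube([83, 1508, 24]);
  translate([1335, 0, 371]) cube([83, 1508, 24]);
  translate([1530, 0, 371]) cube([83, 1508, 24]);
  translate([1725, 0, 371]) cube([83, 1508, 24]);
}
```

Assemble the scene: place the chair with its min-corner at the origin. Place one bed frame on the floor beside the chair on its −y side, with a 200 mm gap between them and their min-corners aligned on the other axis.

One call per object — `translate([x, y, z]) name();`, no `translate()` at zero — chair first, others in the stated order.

chair();
translate([0, -1708, 0]) bed_frame();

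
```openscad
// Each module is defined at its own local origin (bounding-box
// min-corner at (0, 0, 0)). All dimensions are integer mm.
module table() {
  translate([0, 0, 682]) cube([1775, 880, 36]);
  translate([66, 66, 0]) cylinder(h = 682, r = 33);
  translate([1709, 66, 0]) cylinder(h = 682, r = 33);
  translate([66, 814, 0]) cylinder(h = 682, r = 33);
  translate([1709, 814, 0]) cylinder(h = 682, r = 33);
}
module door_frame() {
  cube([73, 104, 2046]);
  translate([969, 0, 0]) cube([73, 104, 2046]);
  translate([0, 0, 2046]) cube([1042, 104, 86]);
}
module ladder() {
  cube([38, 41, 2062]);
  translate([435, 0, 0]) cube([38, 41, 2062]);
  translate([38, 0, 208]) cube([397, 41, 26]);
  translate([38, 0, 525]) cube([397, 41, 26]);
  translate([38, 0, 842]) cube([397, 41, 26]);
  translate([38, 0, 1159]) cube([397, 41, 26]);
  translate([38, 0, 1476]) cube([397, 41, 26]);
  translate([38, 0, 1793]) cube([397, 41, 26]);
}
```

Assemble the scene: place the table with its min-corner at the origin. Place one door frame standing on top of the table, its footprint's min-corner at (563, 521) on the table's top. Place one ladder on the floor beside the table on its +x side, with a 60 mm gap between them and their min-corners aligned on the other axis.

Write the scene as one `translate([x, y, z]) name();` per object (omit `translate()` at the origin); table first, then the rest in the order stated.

table();
translate([563, 521, 718]) door_frame();
translate([1835, 0, 0]) ladder();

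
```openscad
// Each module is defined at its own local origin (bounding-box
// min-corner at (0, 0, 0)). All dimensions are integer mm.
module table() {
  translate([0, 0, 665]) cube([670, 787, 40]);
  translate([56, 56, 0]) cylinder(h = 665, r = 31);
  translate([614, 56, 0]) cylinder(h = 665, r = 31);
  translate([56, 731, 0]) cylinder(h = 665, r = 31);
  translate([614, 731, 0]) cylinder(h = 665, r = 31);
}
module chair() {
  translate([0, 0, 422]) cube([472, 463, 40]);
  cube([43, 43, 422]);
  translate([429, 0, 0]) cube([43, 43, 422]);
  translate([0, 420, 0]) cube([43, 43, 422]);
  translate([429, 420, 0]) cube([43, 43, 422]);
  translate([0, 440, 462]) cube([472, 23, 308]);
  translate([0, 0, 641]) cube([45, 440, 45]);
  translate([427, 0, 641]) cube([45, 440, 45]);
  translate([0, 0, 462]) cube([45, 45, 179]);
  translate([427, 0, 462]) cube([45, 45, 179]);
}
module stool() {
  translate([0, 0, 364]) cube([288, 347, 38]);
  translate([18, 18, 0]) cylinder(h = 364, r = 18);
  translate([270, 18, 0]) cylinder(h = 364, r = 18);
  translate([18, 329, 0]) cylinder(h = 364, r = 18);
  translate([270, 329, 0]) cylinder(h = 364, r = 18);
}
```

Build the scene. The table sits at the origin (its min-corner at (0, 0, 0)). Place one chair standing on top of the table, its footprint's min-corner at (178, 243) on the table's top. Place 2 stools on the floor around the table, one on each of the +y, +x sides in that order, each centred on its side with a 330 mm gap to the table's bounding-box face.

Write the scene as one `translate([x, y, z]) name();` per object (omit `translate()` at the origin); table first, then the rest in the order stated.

table();
translate([178, 243, 705]) chair();
translate([191, 1117, 0]) stool();
translate([1000, 220, 0]) stool();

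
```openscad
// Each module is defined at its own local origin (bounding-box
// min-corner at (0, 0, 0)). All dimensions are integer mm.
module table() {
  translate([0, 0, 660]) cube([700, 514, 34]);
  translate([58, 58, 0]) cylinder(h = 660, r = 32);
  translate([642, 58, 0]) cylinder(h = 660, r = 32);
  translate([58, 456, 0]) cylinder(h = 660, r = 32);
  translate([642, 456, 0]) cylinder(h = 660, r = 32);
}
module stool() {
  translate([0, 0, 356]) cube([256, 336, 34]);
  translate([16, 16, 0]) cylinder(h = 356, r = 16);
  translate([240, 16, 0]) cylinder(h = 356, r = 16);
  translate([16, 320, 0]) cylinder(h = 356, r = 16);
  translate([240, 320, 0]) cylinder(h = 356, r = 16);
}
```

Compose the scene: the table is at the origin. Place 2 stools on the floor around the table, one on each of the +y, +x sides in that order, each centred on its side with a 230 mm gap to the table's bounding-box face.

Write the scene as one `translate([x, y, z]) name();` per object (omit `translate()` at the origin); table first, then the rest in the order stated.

table();
translate([222, 744, 0]) stool();
translate([930, 89, 0]) stool();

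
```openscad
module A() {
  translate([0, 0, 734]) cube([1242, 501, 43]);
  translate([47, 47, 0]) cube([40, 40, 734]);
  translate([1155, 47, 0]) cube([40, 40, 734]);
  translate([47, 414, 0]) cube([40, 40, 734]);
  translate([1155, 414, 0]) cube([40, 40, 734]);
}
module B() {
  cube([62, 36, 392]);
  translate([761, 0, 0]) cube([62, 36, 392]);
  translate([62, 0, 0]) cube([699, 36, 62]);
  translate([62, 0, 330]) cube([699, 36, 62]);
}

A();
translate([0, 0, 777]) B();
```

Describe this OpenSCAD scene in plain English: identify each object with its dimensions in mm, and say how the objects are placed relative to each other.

A is a rectangular dining table. The top is 1242×501×43 mm with its upper surface at z = 777 mm. It stands on four 40×40 mm square legs, each inset 47 mm from the nearest pair of top edges, running from the floor to the underside of the top.

B is a picture frame with a 699×268 mm rectangular opening (x by z) and a uniform 62 mm border on every side. Frame depth is 36 mm along y. It is built from two vertical stiles running the full outside height and two horizontal rails spanning the gap between the stiles.

The picture frame is on top of the table.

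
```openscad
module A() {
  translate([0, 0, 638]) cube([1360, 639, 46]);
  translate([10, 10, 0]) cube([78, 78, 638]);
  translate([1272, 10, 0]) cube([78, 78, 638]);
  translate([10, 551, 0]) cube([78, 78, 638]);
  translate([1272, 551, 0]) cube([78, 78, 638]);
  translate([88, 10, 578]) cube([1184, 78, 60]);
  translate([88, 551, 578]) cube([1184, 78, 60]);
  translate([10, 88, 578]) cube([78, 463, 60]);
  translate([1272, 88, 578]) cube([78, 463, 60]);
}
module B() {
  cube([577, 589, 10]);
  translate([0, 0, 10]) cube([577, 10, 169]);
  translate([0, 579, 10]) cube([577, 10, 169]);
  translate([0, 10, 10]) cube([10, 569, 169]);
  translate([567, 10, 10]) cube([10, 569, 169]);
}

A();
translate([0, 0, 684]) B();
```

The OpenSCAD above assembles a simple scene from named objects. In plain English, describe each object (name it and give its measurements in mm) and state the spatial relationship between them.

A is a table with a 1360×639 mm rectangular top, 46 mm thick, top surface at z = 684 mm, supported by four 78×78 mm square legs, each inset 10 mm from the nearest pair of top edges, running from the floor. Four apron rails, 78 mm thick and 60 mm tall, run between adjacent legs with their top edges flush with the underside of the top and their outer faces flush with the legs' outer faces.

B is an open storage box with external size 577×589×179 mm and wall thickness 10 mm (the base is also 10 mm thick). The base covers the whole footprint; the four walls stand on the base, with the y-facing walls full-width and the x-facing walls fitting between their inner faces.

The open box is on top of the table.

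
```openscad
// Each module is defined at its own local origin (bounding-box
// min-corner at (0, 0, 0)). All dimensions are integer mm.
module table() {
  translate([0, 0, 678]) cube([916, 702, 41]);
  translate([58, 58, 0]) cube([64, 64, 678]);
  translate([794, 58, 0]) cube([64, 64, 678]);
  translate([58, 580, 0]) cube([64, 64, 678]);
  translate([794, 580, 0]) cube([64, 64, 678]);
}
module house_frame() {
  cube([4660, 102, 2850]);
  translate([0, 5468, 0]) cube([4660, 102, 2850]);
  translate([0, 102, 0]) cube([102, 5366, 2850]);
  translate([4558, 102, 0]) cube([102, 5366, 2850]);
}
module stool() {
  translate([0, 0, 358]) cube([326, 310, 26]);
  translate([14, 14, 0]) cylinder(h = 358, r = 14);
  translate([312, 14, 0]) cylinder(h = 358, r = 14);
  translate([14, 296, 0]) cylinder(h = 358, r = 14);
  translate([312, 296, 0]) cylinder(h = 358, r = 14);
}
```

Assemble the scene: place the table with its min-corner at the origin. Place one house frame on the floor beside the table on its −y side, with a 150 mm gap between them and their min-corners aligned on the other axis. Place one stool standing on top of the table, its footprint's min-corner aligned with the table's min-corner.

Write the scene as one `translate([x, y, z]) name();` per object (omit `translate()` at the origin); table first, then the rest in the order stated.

table();
translate([0, -5720, 0]) house_frame();
translate([0, 0, 719]) stool();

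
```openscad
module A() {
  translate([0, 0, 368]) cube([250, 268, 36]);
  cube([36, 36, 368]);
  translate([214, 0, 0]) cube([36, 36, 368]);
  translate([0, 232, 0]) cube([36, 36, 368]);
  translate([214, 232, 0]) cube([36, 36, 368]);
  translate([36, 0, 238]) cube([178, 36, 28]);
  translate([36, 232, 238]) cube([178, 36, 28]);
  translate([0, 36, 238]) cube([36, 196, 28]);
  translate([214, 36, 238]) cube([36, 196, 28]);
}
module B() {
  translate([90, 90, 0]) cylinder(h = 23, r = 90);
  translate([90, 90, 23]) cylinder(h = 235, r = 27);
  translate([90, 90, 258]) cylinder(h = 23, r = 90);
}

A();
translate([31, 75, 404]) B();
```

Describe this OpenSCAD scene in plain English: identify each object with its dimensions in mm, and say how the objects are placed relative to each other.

A is a simple wooden stool: a rectangular seat 250 mm (x) by 268 mm (y), 36 mm thick, top face at z = 404 mm, on four square legs, each 36×36 mm in cross-section. The legs rest on z = 0, each flush with a corner of the seat. Four stretchers, 36 mm wide and 28 mm tall, connect adjacent legs with their undersides at z = 238 mm, each running between the inner faces of the legs it joins and aligned with the legs' outer faces on the other axis.

B is a spool: two coaxial disc flanges of radius 90 mm and thickness 23 mm, joined by a core cylinder of radius 27 mm and height 235 mm. The lower flange rests on z = 0 and the three cylinders share a vertical axis.

The spool is on top of the stool.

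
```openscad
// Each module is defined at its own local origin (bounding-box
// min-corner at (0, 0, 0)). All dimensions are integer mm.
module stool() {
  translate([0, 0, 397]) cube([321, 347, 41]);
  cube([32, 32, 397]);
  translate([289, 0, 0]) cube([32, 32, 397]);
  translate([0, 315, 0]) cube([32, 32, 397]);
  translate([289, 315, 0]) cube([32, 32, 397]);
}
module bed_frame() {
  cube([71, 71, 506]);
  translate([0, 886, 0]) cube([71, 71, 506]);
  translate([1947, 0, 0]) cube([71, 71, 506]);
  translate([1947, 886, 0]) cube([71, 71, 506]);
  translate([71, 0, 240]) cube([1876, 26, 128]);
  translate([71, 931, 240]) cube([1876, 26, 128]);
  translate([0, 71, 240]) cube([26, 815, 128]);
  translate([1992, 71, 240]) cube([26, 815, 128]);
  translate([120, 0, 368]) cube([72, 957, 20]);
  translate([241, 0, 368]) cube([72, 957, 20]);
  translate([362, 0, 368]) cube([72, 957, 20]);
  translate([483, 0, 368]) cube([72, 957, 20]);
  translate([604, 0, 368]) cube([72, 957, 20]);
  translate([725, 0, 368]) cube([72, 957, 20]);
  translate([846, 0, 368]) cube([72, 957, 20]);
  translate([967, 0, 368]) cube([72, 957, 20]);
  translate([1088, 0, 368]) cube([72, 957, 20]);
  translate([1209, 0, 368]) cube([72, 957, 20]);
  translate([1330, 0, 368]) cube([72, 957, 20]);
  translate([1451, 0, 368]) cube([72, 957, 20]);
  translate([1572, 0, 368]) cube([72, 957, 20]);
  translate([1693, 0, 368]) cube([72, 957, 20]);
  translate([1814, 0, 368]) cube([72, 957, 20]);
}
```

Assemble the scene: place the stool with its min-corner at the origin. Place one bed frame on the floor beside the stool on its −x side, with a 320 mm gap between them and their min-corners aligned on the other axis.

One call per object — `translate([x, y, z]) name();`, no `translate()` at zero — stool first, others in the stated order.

stool();
translate([-2338, 0, 0]) bed_frame();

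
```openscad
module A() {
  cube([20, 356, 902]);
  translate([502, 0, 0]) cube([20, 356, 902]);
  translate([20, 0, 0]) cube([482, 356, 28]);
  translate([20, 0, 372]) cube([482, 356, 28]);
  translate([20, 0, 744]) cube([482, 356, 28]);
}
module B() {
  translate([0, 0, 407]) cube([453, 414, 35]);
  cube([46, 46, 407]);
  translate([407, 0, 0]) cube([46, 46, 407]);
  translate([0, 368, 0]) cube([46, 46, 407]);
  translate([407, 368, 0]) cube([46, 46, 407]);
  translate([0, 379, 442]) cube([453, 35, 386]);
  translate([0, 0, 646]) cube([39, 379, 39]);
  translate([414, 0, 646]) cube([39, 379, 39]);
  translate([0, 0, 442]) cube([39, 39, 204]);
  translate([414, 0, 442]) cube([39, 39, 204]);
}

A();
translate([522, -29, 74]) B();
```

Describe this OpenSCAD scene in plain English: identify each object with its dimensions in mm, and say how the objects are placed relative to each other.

A is a bookshelf 522 mm wide overall, 356 mm deep and 902 mm tall. The two sides are 20 mm thick vertical panels. 3 horizontal shelves of 28 mm thickness span between the inner faces of the sides; the lowest shelf sits on the floor and shelves are stacked with a clear vertical gap of 344 mm between each pair.

B is a chair. The seat is a 453×414×35 mm slab with its top at z = 442 mm, on four 46×46 mm corner legs (flush with the seat edges, standing on z = 0). A flat backrest 35 mm thick, 386 mm tall, spans the full seat width and rises from the seat top along its +y edge, rear face flush with the rear of the seat. Two armrests of 39×39 mm section run along each side from the seat's front edge to the front of the backrest, top faces 243 mm above the seat top and outer faces flush with the seat's x-edges; a 39×39 mm post under the front of each armrest stands on the seat at the front corner.

The chair is beside the bookshelf with their tops flush at z = 902.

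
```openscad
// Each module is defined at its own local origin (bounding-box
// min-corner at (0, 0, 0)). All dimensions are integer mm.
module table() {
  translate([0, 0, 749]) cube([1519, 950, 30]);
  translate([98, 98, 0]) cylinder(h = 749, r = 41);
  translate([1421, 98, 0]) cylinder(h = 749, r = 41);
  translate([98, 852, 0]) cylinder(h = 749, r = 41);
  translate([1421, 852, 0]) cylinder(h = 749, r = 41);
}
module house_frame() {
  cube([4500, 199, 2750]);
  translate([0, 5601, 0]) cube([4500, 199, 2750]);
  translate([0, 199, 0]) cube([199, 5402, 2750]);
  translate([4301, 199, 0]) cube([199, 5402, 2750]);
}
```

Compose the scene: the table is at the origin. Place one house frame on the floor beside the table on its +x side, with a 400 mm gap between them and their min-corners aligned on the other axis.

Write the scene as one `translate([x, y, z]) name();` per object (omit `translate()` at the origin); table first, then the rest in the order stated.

table();
translate([1919, 0, 0]) house_frame();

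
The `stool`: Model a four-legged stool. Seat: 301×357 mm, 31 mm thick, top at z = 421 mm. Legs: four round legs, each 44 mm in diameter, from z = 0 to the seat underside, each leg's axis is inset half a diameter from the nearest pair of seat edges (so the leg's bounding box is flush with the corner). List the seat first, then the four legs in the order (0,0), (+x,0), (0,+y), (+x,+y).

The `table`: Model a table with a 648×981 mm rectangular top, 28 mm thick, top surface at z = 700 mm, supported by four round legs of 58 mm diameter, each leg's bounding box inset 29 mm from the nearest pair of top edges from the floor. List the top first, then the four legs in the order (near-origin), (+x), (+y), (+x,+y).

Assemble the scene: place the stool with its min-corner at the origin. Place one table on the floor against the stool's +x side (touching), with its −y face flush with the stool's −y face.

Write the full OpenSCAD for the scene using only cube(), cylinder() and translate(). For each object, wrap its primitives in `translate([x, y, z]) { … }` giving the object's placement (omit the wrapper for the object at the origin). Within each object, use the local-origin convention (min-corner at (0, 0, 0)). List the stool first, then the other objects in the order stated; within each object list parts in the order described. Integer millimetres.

translate([0, 0, 390]) cube([301, 357, 31]);
translate([22, 22, 0]) cylinder(h = 390, r = 22);
translate([279, 22, 0]) cylinder(h = 390, r = 22);
translate([22, 335, 0]) cylinder(h = 390, r = 22);
translate([279, 335, 0]) cylinder(h = 390, r = 22);
translate([301, 0, 0]) {
  translate([0, 0, 672]) cube([648, 981, 28]);
  translate([58, 58, 0]) cylinder(h = 672, r = 29);
  translate([590, 58, 0]) cylinder(h = 672, r = 29);
  translate([58, 923, 0]) cylinder(h = 672, r = 29);
  translate([590, 923, 0]) cylinder(h = 672, r = 29);
}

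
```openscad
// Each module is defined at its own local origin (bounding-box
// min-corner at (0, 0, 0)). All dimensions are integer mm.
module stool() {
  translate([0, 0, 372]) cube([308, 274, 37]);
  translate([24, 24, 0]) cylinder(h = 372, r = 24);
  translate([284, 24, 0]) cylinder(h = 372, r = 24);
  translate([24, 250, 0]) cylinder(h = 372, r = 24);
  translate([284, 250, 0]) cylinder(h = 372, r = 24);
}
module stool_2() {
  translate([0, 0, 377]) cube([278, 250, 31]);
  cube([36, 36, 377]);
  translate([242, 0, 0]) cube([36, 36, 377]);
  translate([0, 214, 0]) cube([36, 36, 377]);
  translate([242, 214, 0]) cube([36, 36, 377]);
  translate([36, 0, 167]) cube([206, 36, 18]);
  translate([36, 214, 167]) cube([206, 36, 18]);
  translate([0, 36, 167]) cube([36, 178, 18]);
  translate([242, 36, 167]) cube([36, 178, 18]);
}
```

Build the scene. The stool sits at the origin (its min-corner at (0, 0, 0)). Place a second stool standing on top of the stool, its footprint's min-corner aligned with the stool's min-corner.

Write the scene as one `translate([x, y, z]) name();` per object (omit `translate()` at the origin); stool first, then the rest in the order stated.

stool();
translate([0, 0, 409]) stool_2();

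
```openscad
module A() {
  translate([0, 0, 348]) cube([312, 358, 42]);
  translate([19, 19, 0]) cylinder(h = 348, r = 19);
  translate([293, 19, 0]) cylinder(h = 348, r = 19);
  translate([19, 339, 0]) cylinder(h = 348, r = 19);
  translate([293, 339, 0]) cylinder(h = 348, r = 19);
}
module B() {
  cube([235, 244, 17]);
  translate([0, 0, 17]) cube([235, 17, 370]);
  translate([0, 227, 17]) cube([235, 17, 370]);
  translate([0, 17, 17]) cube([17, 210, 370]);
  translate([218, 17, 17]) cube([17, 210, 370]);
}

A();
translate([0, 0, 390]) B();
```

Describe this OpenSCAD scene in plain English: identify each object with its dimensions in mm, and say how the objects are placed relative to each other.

A is a four-legged stool. The seat is 312×358 mm, 42 mm thick, top at z = 390 mm. It stands on four round legs, each 38 mm in diameter, from z = 0 to the seat underside, each leg's axis is inset half a diameter from the nearest pair of seat edges (so the leg's bounding box is flush with the corner).

B is an open storage box with external size 235×244×387 mm and wall thickness 17 mm (the base is also 17 mm thick). The base covers the whole footprint; the four walls stand on the base, with the y-facing walls full-width and the x-facing walls fitting between their inner faces.

The open box is on top of the stool.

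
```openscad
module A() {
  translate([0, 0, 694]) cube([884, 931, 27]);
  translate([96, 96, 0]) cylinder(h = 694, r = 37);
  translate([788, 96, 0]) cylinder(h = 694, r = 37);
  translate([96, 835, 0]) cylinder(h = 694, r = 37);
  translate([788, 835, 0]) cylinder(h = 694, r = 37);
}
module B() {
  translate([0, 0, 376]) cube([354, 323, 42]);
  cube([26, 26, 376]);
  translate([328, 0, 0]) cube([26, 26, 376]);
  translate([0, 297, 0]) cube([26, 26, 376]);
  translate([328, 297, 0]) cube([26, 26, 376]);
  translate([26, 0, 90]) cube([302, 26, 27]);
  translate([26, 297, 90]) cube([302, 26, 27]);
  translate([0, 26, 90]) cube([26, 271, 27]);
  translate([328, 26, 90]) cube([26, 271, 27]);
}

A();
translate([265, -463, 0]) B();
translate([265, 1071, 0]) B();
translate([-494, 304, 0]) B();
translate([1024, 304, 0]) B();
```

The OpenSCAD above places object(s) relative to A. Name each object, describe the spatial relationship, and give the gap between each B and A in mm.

Each stool's nearest face is 140 mm from the table's bounding box.

A is a table. B is a stool. Four stools sit around the table at the −y, +y, −x, +x sides. The gap between each stool and the table is 140 mm.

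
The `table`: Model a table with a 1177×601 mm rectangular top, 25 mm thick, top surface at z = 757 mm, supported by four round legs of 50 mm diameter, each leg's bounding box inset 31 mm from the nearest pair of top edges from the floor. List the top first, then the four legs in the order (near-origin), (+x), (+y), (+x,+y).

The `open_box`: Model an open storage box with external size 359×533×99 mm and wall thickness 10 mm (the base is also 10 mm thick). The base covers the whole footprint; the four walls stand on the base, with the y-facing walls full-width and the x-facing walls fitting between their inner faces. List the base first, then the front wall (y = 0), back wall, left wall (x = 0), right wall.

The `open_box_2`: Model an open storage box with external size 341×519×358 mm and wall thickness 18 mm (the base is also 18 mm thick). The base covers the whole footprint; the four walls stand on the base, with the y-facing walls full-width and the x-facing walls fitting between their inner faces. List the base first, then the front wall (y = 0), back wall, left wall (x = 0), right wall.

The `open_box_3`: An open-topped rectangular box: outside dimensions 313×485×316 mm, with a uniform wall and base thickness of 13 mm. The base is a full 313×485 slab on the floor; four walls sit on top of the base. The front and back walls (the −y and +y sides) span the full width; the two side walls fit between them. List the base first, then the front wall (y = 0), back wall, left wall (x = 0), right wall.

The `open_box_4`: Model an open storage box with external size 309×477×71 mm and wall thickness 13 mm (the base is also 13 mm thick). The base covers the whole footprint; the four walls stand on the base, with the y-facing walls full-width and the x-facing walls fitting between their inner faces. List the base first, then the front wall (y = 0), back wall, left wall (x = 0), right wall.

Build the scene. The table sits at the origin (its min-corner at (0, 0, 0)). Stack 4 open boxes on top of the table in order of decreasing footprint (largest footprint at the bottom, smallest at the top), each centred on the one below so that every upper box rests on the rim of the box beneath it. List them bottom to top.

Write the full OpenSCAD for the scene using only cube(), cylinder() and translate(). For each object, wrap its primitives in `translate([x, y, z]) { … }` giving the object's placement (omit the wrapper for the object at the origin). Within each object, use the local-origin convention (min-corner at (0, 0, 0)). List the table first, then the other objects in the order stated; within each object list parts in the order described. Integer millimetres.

translate([0, 0, 732]) cube([1177, 601, 25]);
translate([56, 56, 0]) cylinder(h = 732, r = 25);
translate([1121, 56, 0]) cylinder(h = 732, r = 25);
translate([56, 545, 0]) cylinder(h = 732, r = 25);
translate([1121, 545, 0]) cylinder(h = 732, r = 25);
translate([409, 34, 757]) {
  cube([359, 533, 10]);
  translate([0, 0, 10]) cube([359, 10, 89]);
  translate([0, 523, 10]) cube([359, 10, 89]);
  translate([0, 10, 10]) cube([10, 513, 89]);
  translate([349, 10, 10]) cube([10, 513, 89]);
}
translate([418, 41, 856]) {
  cube([341, 519, 18]);
  translate([0, 0, 18]) cube([341, 18, 340]);
  translate([0, 501, 18]) cube([341, 18, 340]);
  translate([0, 18, 18]) cube([18, 483, 340]);
  translate([323, 18, 18]) cube([18, 483, 340]);
}
translate([432, 58, 1214]) {
  cube([313, 485, 13]);
  translate([0, 0, 13]) cube([313, 13, 303]);
  translate([0, 472, 13]) cube([313, 13, 303]);
  translate([0, 13, 13]) cube([13, 459, 303]);
  translate([300, 13, 13]) cube([13, 459, 303]);
}
translate([434, 62, 1530]) {
  cube([309, 477, 13]);
  translate([0, 0, 13]) cube([309, 13, 58]);
  translate([0, 464, 13]) cube([309, 13, 58]);
  translate([0, 13, 13]) cube([13, 451, 58]);
  translate([296, 13, 13]) cube([13, 451, 58]);
}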